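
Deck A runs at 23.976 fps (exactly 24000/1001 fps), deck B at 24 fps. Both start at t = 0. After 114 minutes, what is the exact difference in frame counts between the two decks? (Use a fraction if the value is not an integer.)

114 min = 6840 s.
A emits 24000/1001 × 6840 = 164160000/1001 frames; B emits 24 × 6840 = 164160.
Difference = 164160/1001 frames (≈ 163.9960); B is ahead of A.

164160/1001 frames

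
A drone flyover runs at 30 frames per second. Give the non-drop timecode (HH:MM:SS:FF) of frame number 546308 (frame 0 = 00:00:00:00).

546308 ÷ 30 = 18210 full seconds, remainder 8 frames.
18210 s = 5 h 3 min 30 s.
Timecode: 05:03:30:08.

05:03:30:08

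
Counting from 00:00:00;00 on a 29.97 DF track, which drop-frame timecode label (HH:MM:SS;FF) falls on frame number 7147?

00:03:58;13

Ten DF minutes hold 17982 frames, so frame 7147 lies in block 0 (frames 0–17981) with 7147 frames into that block.
The block's first minute is 1800 frames and the rest 1798 each; 7147 frames reaches minute 3, so 0 × 18 + 3 × 2 = 6 labels have been skipped so far.
Adding those back, label number 7147 + 6 = 7153 at 30 labels/s is 238 s + 13 f = 0 h 3 min 58 s frame 13, i.e. 00:03:58;13.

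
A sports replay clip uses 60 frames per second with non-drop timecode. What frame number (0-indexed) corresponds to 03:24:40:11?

Total seconds to the label: (3 × 3600 + 24 × 60 + 40) = 12280.
Frame index = 12280 × 60 + 11 = 736811.

736811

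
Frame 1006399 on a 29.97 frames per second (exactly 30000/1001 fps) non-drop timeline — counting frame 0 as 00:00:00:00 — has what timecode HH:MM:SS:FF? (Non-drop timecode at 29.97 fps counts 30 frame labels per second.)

1006399 ÷ 30 = 33546 full seconds, remainder 19 frames.
33546 s = 9 h 19 min 6 s.
Timecode: 09:19:06:19.

09:19:06:19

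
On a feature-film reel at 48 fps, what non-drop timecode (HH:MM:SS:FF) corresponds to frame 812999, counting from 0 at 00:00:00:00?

812999 ÷ 48 = 16937 full seconds, remainder 23 frames.
16937 s = 4 h 42 min 17 s.
Timecode: 04:42:17:23.

04:42:17:23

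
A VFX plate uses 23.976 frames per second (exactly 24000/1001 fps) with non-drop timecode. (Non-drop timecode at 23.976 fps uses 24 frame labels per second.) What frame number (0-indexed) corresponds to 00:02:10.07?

3127

Total seconds to the label: (0 × 3600 + 2 × 60 + 10) = 130.
Frame index = 130 × 24 + 7 = 3127.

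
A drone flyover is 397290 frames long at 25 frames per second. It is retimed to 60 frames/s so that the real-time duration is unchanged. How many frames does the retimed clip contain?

953496 frames

Target frames = source frames × (target rate / source rate) = 397290 × (60)/(25) = 397290 × 12/5 = 953496.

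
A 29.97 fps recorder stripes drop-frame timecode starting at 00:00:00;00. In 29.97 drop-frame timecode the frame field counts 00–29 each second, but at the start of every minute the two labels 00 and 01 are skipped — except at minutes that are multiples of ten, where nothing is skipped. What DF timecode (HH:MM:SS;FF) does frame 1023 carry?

00:00:34;03

Ten DF minutes hold 17982 frames, so frame 1023 lies in block 0 (frames 0–17981) with 1023 frames into that block.
The block's first minute is 1800 frames and the rest 1798 each; 1023 frames reaches minute 0, so 0 × 18 + 0 × 2 = 0 labels have been skipped so far.
Adding those back, label number 1023 + 0 = 1023 at 30 labels/s is 34 s + 3 f = 0 h 0 min 34 s frame 3, i.e. 00:00:34;03.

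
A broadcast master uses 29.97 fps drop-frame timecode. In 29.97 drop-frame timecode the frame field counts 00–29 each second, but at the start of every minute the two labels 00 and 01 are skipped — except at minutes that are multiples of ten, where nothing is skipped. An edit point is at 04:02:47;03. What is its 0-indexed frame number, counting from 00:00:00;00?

436577

Complete 10-minute blocks: 24, each 17982 frames → 431568.
Remaining 2 whole minutes in the current block: 1800 + 1 × 1798 = 3598 frames.
Within the current minute: 47 × 30 + 3 − 2 = 1411 (labels ;00/;01 skipped at this minute). Total = 431568 + 3598 + 1411 = 436577.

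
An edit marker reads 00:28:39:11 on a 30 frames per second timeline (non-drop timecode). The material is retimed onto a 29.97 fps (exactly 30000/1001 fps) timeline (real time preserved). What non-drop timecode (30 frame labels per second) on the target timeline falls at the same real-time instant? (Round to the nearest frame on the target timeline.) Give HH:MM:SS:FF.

Source frame index: (0×3600 + 28×60 + 39) × 30 + 11 = 51581.
Real time: 51581 / (30) = 51581/30 s.
Target frame: (51581/30) × (30000/1001) = 51581000/1001 ≈ 51529.471 → 51529.
At 30 labels/s: frame 51529 → 00:28:37:19.

00:28:37:19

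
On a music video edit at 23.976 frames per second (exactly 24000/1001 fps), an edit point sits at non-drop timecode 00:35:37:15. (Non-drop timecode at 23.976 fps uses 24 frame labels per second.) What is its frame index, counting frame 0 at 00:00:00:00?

51303

Total seconds to the label: (0 × 3600 + 35 × 60 + 37) = 2137.
Frame index = 2137 × 24 + 15 = 51303.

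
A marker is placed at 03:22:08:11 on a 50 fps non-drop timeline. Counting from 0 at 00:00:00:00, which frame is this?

606411

Total seconds to the label: (3 × 3600 + 22 × 60 + 8) = 12128.
Frame index = 12128 × 50 + 11 = 606411.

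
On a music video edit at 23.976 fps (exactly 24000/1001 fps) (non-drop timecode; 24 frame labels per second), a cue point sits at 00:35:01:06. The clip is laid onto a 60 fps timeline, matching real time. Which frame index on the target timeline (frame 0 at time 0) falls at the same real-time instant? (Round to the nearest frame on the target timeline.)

Source frame index: (0×3600 + 35×60 + 1) × 24 + 6 = 50430.
Real time: 50430 / (24000/1001) = 1682681/800 s.
Target frame: (1682681/800) × (60) = 5048043/40 ≈ 126201.075 → 126201.

frame 126201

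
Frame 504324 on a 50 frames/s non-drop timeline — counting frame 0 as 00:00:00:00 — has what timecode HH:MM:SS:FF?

504324 ÷ 50 = 10086 full seconds, remainder 24 frames.
10086 s = 2 h 48 min 6 s.
Timecode: 02:48:06:24.

02:48:06:24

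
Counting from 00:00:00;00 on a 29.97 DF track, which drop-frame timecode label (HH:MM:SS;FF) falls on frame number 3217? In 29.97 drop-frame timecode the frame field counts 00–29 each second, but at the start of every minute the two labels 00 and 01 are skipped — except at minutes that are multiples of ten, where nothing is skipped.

00:01:47;09

Each 10-minute DF block holds 10 × 60 × 30 − 9 × 2 = 17982 frames. 3217 ÷ 17982 → 0 full blocks, remainder 3217.
Within the partial block the first minute is 1800 frames and each further minute 1798, so 1 further minute boundary passed. Total skipped labels = 18 × 0 + 2 × 1 = 2.
Non-drop label index = 3217 + 2 = 3219; at 30 labels/s that is 00:01:47:09, i.e. DF 00:01:47;09.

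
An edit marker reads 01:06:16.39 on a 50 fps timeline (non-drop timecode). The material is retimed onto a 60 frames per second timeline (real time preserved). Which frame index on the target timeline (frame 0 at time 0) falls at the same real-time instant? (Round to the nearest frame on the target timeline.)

Source frame index: (1×3600 + 6×60 + 16) × 50 + 39 = 198839.
Real time: 198839 / (50) = 198839/50 s.
Target frame: (198839/50) × (60) = 1193034/5 ≈ 238606.800 → 238607.

frame 238607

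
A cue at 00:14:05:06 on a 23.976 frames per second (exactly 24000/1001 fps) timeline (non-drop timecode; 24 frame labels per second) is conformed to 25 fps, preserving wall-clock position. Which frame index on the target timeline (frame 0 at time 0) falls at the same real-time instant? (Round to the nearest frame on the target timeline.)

Source frame index: (0×3600 + 14×60 + 5) × 24 + 6 = 20286.
Real time: 20286 / (24000/1001) = 3384381/4000 s.
Target frame: (3384381/4000) × (25) = 3384381/160 ≈ 21152.381 → 21152.

frame 21152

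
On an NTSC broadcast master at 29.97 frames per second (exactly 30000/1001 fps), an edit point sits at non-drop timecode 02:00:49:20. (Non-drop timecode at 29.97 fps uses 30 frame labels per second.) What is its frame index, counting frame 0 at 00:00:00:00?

217490

Total seconds to the label: (2 × 3600 + 0 × 60 + 49) = 7249.
Frame index = 7249 × 30 + 20 = 217490.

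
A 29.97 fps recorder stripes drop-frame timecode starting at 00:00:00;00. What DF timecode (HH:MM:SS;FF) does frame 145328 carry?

01:20:49;02

Ten DF minutes hold 17982 frames, so frame 145328 lies in block 8 (frames 143856–161837) with 1472 frames into that block.
The block's first minute is 1800 frames and the rest 1798 each; 1472 frames reaches minute 0, so 8 × 18 + 0 × 2 = 144 labels have been skipped so far.
Adding those back, label number 145328 + 144 = 145472 at 30 labels/s is 4849 s + 2 f = 1 h 20 min 49 s frame 2, i.e. 01:20:49;02.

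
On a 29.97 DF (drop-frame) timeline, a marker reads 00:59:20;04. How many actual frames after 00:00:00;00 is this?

Complete 10-minute blocks: 5, each 17982 frames → 89910.
Remaining 9 whole minutes in the current block: 1800 + 8 × 1798 = 16184 frames.
Within the current minute: 20 × 30 + 4 − 2 = 602 (labels ;00/;01 skipped at this minute). Total = 89910 + 16184 + 602 = 106696.

106696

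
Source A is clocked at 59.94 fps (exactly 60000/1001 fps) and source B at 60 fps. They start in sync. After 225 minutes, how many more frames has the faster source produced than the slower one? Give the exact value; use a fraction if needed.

225 min = 13500 s.
A emits 60000/1001 × 13500 = 810000000/1001 frames; B emits 60 × 13500 = 810000.
Difference = 810000/1001 frames (≈ 809.1908); B is ahead of A.

810000/1001 frames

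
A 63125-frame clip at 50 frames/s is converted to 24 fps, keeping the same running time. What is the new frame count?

30300 frames

Target frames = source frames × (target rate / source rate) = 63125 × (24)/(50) = 63125 × 12/25 = 30300.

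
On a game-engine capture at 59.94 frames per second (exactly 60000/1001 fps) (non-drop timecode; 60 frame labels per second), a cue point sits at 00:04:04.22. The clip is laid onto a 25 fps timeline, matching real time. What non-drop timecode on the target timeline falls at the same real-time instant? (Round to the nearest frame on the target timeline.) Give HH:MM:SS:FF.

00:04:04:15

Source frame index: (0×3600 + 4×60 + 4) × 60 + 22 = 14662.
Real time: 14662 / (60000/1001) = 7338331/30000 s.
Target frame: (7338331/30000) × (25) = 7338331/1200 ≈ 6115.276 → 6115.
At 25 labels/s: frame 6115 → 00:04:04:15.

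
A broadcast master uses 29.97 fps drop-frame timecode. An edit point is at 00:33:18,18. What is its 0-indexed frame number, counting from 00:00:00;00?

59898

Complete 10-minute blocks: 3, each 17982 frames → 53946.
Remaining 3 whole minutes in the current block: 1800 + 2 × 1798 = 5396 frames.
Within the current minute: 18 × 30 + 18 − 2 = 556 (labels ;00/;01 skipped at this minute). Total = 53946 + 5396 + 556 = 59898.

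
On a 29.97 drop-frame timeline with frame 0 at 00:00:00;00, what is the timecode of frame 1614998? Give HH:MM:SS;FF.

Each 10-minute DF block holds 10 × 60 × 30 − 9 × 2 = 17982 frames. 1614998 ÷ 17982 → 89 full blocks, remainder 14600.
Within the partial block the first minute is 1800 frames and each further minute 1798, so 8 further minute boundaries passed. Total skipped labels = 18 × 89 + 2 × 8 = 1618.
Non-drop label index = 1614998 + 1618 = 1616616; at 30 labels/s that is 14:58:07:06, i.e. DF 14:58:07;06.

14:58:07;06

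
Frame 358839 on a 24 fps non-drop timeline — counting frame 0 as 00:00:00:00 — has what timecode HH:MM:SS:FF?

04:09:11:15

358839 ÷ 24 = 14951 full seconds, remainder 15 frames.
14951 s = 4 h 9 min 11 s.
Timecode: 04:09:11:15.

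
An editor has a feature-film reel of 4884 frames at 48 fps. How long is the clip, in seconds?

Running time = 4884 / (48) = 101.75 s.

101.75 seconds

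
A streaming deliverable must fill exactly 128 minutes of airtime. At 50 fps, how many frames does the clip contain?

128 min = 7680 s.
Frames = 7680 × 50 = 384000.

384000 frames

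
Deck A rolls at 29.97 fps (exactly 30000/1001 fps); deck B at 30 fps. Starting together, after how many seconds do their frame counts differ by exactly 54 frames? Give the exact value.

1801.8 seconds

The gap grows by |30 − 30000/1001| = 30/1001 frames per second.
Time for a 54-frame gap: 54 ÷ (30/1001) = 1801.8 s.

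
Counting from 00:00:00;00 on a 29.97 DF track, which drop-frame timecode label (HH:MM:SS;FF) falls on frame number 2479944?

22:59:07;18

Ten DF minutes hold 17982 frames, so frame 2479944 lies in block 137 (frames 2463534–2481515) with 16410 frames into that block.
The block's first minute is 1800 frames and the rest 1798 each; 16410 frames reaches minute 9, so 137 × 18 + 9 × 2 = 2484 labels have been skipped so far.
Adding those back, label number 2479944 + 2484 = 2482428 at 30 labels/s is 82747 s + 18 f = 22 h 59 min 7 s frame 18, i.e. 22:59:07;18.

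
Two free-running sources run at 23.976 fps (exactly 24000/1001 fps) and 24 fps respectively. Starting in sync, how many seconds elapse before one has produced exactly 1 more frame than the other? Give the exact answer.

The gap grows by |24 − 24000/1001| = 24/1001 frames per second.
Time for a 1-frame gap: 1 ÷ (24/1001) = 1001/24 s.

1001/24 seconds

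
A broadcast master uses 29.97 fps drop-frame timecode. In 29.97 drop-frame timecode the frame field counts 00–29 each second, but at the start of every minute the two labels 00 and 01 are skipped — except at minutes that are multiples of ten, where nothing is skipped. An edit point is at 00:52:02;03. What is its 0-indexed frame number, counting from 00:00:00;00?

Complete 10-minute blocks: 5, each 17982 frames → 89910.
Remaining 2 whole minutes in the current block: 1800 + 1 × 1798 = 3598 frames.
Within the current minute: 2 × 30 + 3 − 2 = 61 (labels ;00/;01 skipped at this minute). Total = 89910 + 3598 + 61 = 93569.

93569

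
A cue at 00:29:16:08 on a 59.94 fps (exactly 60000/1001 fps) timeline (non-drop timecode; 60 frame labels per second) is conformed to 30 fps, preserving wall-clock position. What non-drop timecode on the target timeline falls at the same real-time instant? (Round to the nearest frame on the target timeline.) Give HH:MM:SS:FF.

Source frame index: (0×3600 + 29×60 + 16) × 60 + 8 = 105368.
Real time: 105368 / (60000/1001) = 13184171/7500 s.
Target frame: (13184171/7500) × (30) = 13184171/250 ≈ 52736.684 → 52737.
At 30 labels/s: frame 52737 → 00:29:17:27.

00:29:17:27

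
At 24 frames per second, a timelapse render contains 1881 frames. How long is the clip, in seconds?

Running time = 1881 / (24) = 78.375 s.

78.375 seconds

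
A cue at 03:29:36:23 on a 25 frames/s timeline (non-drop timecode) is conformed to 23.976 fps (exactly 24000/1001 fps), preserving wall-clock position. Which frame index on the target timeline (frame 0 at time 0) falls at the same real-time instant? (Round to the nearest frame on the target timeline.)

frame 301545

Source frame index: (3×3600 + 29×60 + 36) × 25 + 23 = 314423.
Real time: 314423 / (25) = 314423/25 s.
Target frame: (314423/25) × (24000/1001) = 301846080/1001 ≈ 301544.535 → 301545.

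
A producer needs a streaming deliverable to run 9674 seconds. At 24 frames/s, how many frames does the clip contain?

Frames = 9674 × 24 = 232176.

232176 frames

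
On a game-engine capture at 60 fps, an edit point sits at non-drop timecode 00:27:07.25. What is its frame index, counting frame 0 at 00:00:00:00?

Total seconds to the label: (0 × 3600 + 27 × 60 + 7) = 1627.
Frame index = 1627 × 60 + 25 = 97645.

frame 97645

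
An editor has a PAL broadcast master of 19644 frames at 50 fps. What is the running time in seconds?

392.88 seconds

Running time = 19644 / (50) = 392.88 s.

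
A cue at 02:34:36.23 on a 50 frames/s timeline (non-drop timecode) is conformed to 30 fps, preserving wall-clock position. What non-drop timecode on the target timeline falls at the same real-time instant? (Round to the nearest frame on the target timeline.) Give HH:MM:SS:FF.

02:34:36:14

Source frame index: (2×3600 + 34×60 + 36) × 50 + 23 = 463823.
Real time: 463823 / (50) = 463823/50 s.
Target frame: (463823/50) × (30) = 1391469/5 ≈ 278293.800 → 278294.
At 30 labels/s: frame 278294 → 02:34:36:14.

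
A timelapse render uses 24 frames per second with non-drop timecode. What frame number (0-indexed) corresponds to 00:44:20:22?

Total seconds to the label: (0 × 3600 + 44 × 60 + 20) = 2660.
Frame index = 2660 × 24 + 22 = 63862.

63862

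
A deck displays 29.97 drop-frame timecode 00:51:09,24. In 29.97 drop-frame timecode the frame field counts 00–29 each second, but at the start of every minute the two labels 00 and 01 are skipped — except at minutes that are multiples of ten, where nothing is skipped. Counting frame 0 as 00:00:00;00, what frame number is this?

As if non-drop at 30 labels/s: (0 × 3600 + 51 × 60 + 9) × 30 + 24 = 92094.
Minute boundaries passed: 51; those not divisible by 10: 51 − 5 = 46; dropped labels = 2 × 46 = 92.
Actual frame index = 92094 − 92 = 92002.

92002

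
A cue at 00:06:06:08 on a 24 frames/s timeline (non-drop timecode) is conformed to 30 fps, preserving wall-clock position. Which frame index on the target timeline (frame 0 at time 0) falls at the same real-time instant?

frame 10990

Source frame index: (0×3600 + 6×60 + 6) × 24 + 8 = 8792.
Real time: 8792 / (24) = 1099/3 s.
Target frame: (1099/3) × (30) = 10990.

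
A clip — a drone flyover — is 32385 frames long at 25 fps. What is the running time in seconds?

Running time = 32385 / (25) = 1295.4 s.

1295.4 seconds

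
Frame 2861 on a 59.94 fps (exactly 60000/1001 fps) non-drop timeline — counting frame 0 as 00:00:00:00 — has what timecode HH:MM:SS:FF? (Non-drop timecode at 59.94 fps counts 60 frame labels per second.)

00:00:47:41

2861 ÷ 60 = 47 full seconds, remainder 41 frames.
47 s = 0 h 0 min 47 s.
Timecode: 00:00:47:41.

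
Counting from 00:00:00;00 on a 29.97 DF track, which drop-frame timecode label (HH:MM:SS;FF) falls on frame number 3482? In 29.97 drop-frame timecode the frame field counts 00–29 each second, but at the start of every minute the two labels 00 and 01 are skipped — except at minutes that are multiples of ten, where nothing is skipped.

00:01:56;04

Each 10-minute DF block holds 10 × 60 × 30 − 9 × 2 = 17982 frames. 3482 ÷ 17982 → 0 full blocks, remainder 3482.
Within the partial block the first minute is 1800 frames and each further minute 1798, so 1 further minute boundary passed. Total skipped labels = 18 × 0 + 2 × 1 = 2.
Non-drop label index = 3482 + 2 = 3484; at 30 labels/s that is 00:01:56:04, i.e. DF 00:01:56;04.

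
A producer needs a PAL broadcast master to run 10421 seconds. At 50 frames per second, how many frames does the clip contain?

Frames = 10421 × 50 = 521050.

521050 frames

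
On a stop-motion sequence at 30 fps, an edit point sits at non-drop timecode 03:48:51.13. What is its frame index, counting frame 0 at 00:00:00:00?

Total seconds to the label: (3 × 3600 + 48 × 60 + 51) = 13731.
Frame index = 13731 × 30 + 13 = 411943.

frame 411943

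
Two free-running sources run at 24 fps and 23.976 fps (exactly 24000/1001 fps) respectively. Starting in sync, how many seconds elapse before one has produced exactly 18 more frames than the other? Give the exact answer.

The gap grows by |24000/1001 − 24| = 24/1001 frames per second.
Time for a 18-frame gap: 18 ÷ (24/1001) = 750.75 s.

750.75 seconds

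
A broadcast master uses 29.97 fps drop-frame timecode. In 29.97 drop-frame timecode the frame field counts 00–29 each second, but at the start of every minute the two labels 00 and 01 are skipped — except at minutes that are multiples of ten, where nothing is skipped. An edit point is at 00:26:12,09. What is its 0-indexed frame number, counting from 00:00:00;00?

Complete 10-minute blocks: 2, each 17982 frames → 35964.
Remaining 6 whole minutes in the current block: 1800 + 5 × 1798 = 10790 frames.
Within the current minute: 12 × 30 + 9 − 2 = 367 (labels ;00/;01 skipped at this minute). Total = 35964 + 10790 + 367 = 47121.

47121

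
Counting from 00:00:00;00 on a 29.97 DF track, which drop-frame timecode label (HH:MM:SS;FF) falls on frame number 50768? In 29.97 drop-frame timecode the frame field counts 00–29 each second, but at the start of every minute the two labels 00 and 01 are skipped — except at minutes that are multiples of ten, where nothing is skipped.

00:28:14;00

Ten DF minutes hold 17982 frames, so frame 50768 lies in block 2 (frames 35964–53945) with 14804 frames into that block.
The block's first minute is 1800 frames and the rest 1798 each; 14804 frames reaches minute 8, so 2 × 18 + 8 × 2 = 52 labels have been skipped so far.
Adding those back, label number 50768 + 52 = 50820 at 30 labels/s is 1694 s + 0 f = 0 h 28 min 14 s frame 0, i.e. 00:28:14;00.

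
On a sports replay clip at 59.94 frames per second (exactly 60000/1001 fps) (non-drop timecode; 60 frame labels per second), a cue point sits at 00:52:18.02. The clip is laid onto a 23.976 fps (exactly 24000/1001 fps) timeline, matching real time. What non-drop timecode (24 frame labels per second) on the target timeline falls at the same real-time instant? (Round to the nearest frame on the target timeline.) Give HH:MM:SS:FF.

Source frame index: (0×3600 + 52×60 + 18) × 60 + 2 = 188282.
Real time: 188282 / (60000/1001) = 94235141/30000 s.
Target frame: (94235141/30000) × (24000/1001) = 376564/5 ≈ 75312.800 → 75313.
At 24 labels/s: frame 75313 → 00:52:18:01.

00:52:18:01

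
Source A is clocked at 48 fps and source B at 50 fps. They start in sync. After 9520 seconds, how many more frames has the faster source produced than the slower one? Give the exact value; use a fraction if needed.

19040 frames

A emits 48 × 9520 = 456960 frames; B emits 50 × 9520 = 476000.
Difference = 19040 frames; B is ahead of A.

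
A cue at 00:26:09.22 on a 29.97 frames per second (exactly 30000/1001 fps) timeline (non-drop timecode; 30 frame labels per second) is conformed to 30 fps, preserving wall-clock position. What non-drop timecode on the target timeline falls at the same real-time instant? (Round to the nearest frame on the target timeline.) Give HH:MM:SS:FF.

00:26:11:09

Source frame index: (0×3600 + 26×60 + 9) × 30 + 22 = 47092.
Real time: 47092 / (30000/1001) = 11784773/7500 s.
Target frame: (11784773/7500) × (30) = 11784773/250 ≈ 47139.092 → 47139.
At 30 labels/s: frame 47139 → 00:26:11:09.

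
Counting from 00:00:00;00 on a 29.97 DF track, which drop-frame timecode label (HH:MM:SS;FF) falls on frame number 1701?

Ten DF minutes hold 17982 frames, so frame 1701 lies in block 0 (frames 0–17981) with 1701 frames into that block.
The block's first minute is 1800 frames and the rest 1798 each; 1701 frames reaches minute 0, so 0 × 18 + 0 × 2 = 0 labels have been skipped so far.
Adding those back, label number 1701 + 0 = 1701 at 30 labels/s is 56 s + 21 f = 0 h 0 min 56 s frame 21, i.e. 00:00:56;21.

00:00:56;21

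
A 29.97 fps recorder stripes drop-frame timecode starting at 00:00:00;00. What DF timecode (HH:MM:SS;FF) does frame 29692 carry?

Ten DF minutes hold 17982 frames, so frame 29692 lies in block 1 (frames 17982–35963) with 11710 frames into that block.
The block's first minute is 1800 frames and the rest 1798 each; 11710 frames reaches minute 6, so 1 × 18 + 6 × 2 = 30 labels have been skipped so far.
Adding those back, label number 29692 + 30 = 29722 at 30 labels/s is 990 s + 22 f = 0 h 16 min 30 s frame 22, i.e. 00:16:30;22.

00:16:30;22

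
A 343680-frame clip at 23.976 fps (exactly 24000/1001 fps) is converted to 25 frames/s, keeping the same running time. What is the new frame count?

Target frames = source frames × (target rate / source rate) = 343680 × (25)/(24000/1001) = 343680 × 1001/960 = 358358.

358358 frames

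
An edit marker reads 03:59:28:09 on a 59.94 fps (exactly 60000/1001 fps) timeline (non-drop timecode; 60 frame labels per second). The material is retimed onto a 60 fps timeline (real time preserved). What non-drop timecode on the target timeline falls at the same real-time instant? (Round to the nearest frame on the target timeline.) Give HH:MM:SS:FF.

03:59:42:31

Source frame index: (3×3600 + 59×60 + 28) × 60 + 9 = 862089.
Real time: 862089 / (60000/1001) = 287650363/20000 s.
Target frame: (287650363/20000) × (60) = 862951089/1000 ≈ 862951.089 → 862951.
At 60 labels/s: frame 862951 → 03:59:42:31.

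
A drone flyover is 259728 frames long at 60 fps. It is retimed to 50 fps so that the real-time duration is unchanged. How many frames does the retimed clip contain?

216440 frames

Target frames = source frames × (target rate / source rate) = 259728 × (50)/(60) = 259728 × 5/6 = 216440.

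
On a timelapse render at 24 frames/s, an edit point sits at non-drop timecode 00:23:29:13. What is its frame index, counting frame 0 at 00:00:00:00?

33829

Total seconds to the label: (0 × 3600 + 23 × 60 + 29) = 1409.
Frame index = 1409 × 24 + 13 = 33829.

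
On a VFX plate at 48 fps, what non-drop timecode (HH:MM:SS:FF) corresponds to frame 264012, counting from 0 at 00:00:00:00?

264012 ÷ 48 = 5500 full seconds, remainder 12 frames.
5500 s = 1 h 31 min 40 s.
Timecode: 01:31:40:12.

01:31:40:12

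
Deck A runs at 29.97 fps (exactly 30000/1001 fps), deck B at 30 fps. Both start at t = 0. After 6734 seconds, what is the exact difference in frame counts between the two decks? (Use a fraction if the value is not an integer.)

A emits 30000/1001 × 6734 = 2220000/11 frames; B emits 30 × 6734 = 202020.
Difference = 2220/11 frames (≈ 201.8182); B is ahead of A.

2220/11 frames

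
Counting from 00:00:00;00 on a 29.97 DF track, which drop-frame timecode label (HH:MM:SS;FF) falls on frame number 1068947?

09:54:27;07

Ten DF minutes hold 17982 frames, so frame 1068947 lies in block 59 (frames 1060938–1078919) with 8009 frames into that block.
The block's first minute is 1800 frames and the rest 1798 each; 8009 frames reaches minute 4, so 59 × 18 + 4 × 2 = 1070 labels have been skipped so far.
Adding those back, label number 1068947 + 1070 = 1070017 at 30 labels/s is 35667 s + 7 f = 9 h 54 min 27 s frame 7, i.e. 09:54:27;07.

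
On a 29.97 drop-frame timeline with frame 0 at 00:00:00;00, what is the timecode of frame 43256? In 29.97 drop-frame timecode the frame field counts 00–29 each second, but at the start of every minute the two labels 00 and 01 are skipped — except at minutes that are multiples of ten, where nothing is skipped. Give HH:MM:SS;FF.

00:24:03;10

Each 10-minute DF block holds 10 × 60 × 30 − 9 × 2 = 17982 frames. 43256 ÷ 17982 → 2 full blocks, remainder 7292.
Within the partial block the first minute is 1800 frames and each further minute 1798, so 4 further minute boundaries passed. Total skipped labels = 18 × 2 + 2 × 4 = 44.
Non-drop label index = 43256 + 44 = 43300; at 30 labels/s that is 00:24:03:10, i.e. DF 00:24:03;10.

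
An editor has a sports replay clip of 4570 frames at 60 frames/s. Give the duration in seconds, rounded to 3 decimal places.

Running time = 4570 × 1/60 = 457/6 s ≈ 76.167 s.

76.167 seconds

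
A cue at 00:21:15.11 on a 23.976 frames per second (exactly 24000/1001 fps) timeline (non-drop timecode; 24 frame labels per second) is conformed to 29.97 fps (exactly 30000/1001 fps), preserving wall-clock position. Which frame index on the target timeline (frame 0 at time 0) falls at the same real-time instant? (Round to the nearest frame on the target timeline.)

frame 38264

Source frame index: (0×3600 + 21×60 + 15) × 24 + 11 = 30611.
Real time: 30611 / (24000/1001) = 30641611/24000 s.
Target frame: (30641611/24000) × (30000/1001) = 153055/4 ≈ 38263.750 → 38264.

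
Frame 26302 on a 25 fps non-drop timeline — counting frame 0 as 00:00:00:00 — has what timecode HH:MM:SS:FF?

00:17:32:02

26302 ÷ 25 = 1052 full seconds, remainder 2 frames.
1052 s = 0 h 17 min 32 s.
Timecode: 00:17:32:02.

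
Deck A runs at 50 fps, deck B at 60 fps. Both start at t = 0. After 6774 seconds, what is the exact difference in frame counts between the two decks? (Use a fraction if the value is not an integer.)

67740 frames

A emits 50 × 6774 = 338700 frames; B emits 60 × 6774 = 406440.
Difference = 67740 frames; B is ahead of A.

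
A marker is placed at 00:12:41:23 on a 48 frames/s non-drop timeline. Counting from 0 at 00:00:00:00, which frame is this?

frame 36551

Total seconds to the label: (0 × 3600 + 12 × 60 + 41) = 761.
Frame index = 761 × 48 + 23 = 36551.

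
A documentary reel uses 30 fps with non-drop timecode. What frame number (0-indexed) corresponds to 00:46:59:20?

Total seconds to the label: (0 × 3600 + 46 × 60 + 59) = 2819.
Frame index = 2819 × 30 + 20 = 84590.

frame 84590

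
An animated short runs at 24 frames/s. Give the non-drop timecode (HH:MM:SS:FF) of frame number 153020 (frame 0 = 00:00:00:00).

153020 ÷ 24 = 6375 full seconds, remainder 20 frames.
6375 s = 1 h 46 min 15 s.
Timecode: 01:46:15:20.

01:46:15:20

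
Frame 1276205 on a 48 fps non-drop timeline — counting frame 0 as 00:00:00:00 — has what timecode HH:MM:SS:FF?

1276205 ÷ 48 = 26587 full seconds, remainder 29 frames.
26587 s = 7 h 23 min 7 s.
Timecode: 07:23:07:29.

07:23:07:29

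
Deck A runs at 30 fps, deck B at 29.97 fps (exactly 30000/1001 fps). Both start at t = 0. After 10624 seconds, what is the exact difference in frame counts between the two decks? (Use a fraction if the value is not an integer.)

318720/1001 frames

A emits 30 × 10624 = 318720 frames; B emits 30000/1001 × 10624 = 318720000/1001.
Difference = 318720/1001 frames (≈ 318.4016); B is behind A.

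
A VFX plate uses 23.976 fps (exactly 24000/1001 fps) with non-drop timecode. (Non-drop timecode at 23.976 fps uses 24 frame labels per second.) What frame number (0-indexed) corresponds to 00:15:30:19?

Total seconds to the label: (0 × 3600 + 15 × 60 + 30) = 930.
Frame index = 930 × 24 + 19 = 22339.

frame 22339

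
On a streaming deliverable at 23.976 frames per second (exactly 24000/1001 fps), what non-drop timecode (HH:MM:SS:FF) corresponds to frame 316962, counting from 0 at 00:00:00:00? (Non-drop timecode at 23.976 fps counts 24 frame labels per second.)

316962 ÷ 24 = 13206 full seconds, remainder 18 frames.
13206 s = 3 h 40 min 6 s.
Timecode: 03:40:06:18.

03:40:06:18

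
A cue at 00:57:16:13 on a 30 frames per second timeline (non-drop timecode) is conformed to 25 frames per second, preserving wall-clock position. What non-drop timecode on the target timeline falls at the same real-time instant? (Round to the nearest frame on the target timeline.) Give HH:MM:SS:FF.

00:57:16:11

Source frame index: (0×3600 + 57×60 + 16) × 30 + 13 = 103093.
Real time: 103093 / (30) = 103093/30 s.
Target frame: (103093/30) × (25) = 515465/6 ≈ 85910.833 → 85911.
At 25 labels/s: frame 85911 → 00:57:16:11.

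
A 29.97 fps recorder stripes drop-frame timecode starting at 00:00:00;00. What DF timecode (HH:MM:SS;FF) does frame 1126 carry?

Ten DF minutes hold 17982 frames, so frame 1126 lies in block 0 (frames 0–17981) with 1126 frames into that block.
The block's first minute is 1800 frames and the rest 1798 each; 1126 frames reaches minute 0, so 0 × 18 + 0 × 2 = 0 labels have been skipped so far.
Adding those back, label number 1126 + 0 = 1126 at 30 labels/s is 37 s + 16 f = 0 h 0 min 37 s frame 16, i.e. 00:00:37;16.

00:00:37;16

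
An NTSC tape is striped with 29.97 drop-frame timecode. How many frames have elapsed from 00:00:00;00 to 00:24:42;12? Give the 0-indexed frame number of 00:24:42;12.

As if non-drop at 30 labels/s: (0 × 3600 + 24 × 60 + 42) × 30 + 12 = 44472.
Minute boundaries passed: 24; those not divisible by 10: 24 − 2 = 22; dropped labels = 2 × 22 = 44.
Actual frame index = 44472 − 44 = 44428.

44428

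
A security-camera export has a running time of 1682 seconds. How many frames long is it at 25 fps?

42050 frames

Frames = 1682 × 25 = 42050.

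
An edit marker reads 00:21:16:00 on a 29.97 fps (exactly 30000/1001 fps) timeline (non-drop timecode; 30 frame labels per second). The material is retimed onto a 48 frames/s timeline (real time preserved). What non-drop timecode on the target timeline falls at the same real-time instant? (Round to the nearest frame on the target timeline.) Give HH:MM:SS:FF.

Source frame index: (0×3600 + 21×60 + 16) × 30 + 0 = 38280.
Real time: 38280 / (30000/1001) = 319319/250 s.
Target frame: (319319/250) × (48) = 7663656/125 ≈ 61309.248 → 61309.
At 48 labels/s: frame 61309 → 00:21:17:13.

00:21:17:13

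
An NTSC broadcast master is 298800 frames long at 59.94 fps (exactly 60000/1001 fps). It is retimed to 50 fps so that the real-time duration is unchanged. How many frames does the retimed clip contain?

249249 frames

Target frames = source frames × (target rate / source rate) = 298800 × (50)/(60000/1001) = 298800 × 1001/1200 = 249249.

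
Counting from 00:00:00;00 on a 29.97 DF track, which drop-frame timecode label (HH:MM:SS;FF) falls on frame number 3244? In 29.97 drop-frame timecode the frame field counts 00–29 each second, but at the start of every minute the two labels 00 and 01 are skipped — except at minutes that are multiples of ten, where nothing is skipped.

Each 10-minute DF block holds 10 × 60 × 30 − 9 × 2 = 17982 frames. 3244 ÷ 17982 → 0 full blocks, remainder 3244.
Within the partial block the first minute is 1800 frames and each further minute 1798, so 1 further minute boundary passed. Total skipped labels = 18 × 0 + 2 × 1 = 2.
Non-drop label index = 3244 + 2 = 3246; at 30 labels/s that is 00:01:48:06, i.e. DF 00:01:48;06.

00:01:48;06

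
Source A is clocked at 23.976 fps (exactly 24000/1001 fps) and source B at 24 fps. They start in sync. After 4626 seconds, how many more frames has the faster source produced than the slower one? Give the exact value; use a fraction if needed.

A emits 24000/1001 × 4626 = 111024000/1001 frames; B emits 24 × 4626 = 111024.
Difference = 111024/1001 frames (≈ 110.9131); B is ahead of A.

111024/1001 frames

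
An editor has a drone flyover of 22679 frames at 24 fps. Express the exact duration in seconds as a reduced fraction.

Running time = 22679 ÷ (24) = 22679 × 1/24 = 22679/24 s.

22679/24 seconds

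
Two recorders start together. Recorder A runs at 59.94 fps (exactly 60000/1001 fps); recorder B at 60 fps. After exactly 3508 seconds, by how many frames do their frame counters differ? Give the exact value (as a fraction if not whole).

210480/1001 frames

A emits 60000/1001 × 3508 = 210480000/1001 frames; B emits 60 × 3508 = 210480.
Difference = 210480/1001 frames (≈ 210.2697); B is ahead of A.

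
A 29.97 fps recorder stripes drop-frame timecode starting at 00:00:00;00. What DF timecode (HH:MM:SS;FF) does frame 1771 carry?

00:00:59;01

Ten DF minutes hold 17982 frames, so frame 1771 lies in block 0 (frames 0–17981) with 1771 frames into that block.
The block's first minute is 1800 frames and the rest 1798 each; 1771 frames reaches minute 0, so 0 × 18 + 0 × 2 = 0 labels have been skipped so far.
Adding those back, label number 1771 + 0 = 1771 at 30 labels/s is 59 s + 1 f = 0 h 0 min 59 s frame 1, i.e. 00:00:59;01.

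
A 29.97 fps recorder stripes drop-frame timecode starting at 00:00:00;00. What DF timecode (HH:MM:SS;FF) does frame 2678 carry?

Each 10-minute DF block holds 10 × 60 × 30 − 9 × 2 = 17982 frames. 2678 ÷ 17982 → 0 full blocks, remainder 2678.
Within the partial block the first minute is 1800 frames and each further minute 1798, so 1 further minute boundary passed. Total skipped labels = 18 × 0 + 2 × 1 = 2.
Non-drop label index = 2678 + 2 = 2680; at 30 labels/s that is 00:01:29:10, i.e. DF 00:01:29;10.

00:01:29;10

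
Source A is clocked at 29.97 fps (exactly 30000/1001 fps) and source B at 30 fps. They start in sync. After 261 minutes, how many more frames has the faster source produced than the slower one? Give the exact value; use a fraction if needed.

261 min = 15660 s.
A emits 30000/1001 × 15660 = 469800000/1001 frames; B emits 30 × 15660 = 469800.
Difference = 469800/1001 frames (≈ 469.3307); B is ahead of A.

469800/1001 frames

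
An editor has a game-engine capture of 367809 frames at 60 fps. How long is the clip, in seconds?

Running time = 367809 / (60) = 6130.15 s.

6130.15 seconds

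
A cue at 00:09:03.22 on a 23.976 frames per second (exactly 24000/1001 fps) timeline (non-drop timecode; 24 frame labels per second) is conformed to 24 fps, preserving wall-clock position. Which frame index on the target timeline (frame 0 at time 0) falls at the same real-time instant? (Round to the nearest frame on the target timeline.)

frame 13067

Source frame index: (0×3600 + 9×60 + 3) × 24 + 22 = 13054.
Real time: 13054 / (24000/1001) = 6533527/12000 s.
Target frame: (6533527/12000) × (24) = 6533527/500 ≈ 13067.054 → 13067.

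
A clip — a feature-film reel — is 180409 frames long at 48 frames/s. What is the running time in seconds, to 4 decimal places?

3758.5208 seconds

Running time = 180409 × 1/48 = 180409/48 s ≈ 3758.5208 s.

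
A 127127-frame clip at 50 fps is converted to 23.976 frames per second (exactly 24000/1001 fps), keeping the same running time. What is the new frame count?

60960 frames

Target frames = source frames × (target rate / source rate) = 127127 × (24000/1001)/(50) = 127127 × 480/1001 = 60960.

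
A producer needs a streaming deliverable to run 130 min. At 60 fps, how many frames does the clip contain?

468000 frames

130 min = 7800 s.
Frames = 7800 × 60 = 468000.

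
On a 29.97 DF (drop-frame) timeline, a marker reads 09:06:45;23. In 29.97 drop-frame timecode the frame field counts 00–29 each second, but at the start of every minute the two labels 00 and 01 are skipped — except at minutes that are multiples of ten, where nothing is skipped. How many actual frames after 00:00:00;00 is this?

983189

As if non-drop at 30 labels/s: (9 × 3600 + 6 × 60 + 45) × 30 + 23 = 984173.
Minute boundaries passed: 546; those not divisible by 10: 546 − 54 = 492; dropped labels = 2 × 492 = 984.
Actual frame index = 984173 − 984 = 983189.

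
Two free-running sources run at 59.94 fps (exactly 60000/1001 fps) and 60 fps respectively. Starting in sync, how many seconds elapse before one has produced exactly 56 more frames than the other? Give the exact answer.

The gap grows by |60 − 60000/1001| = 60/1001 frames per second.
Time for a 56-frame gap: 56 ÷ (60/1001) = 14014/15 s.

14014/15 seconds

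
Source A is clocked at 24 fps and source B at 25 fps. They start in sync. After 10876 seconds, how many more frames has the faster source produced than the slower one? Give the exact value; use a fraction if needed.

A emits 24 × 10876 = 261024 frames; B emits 25 × 10876 = 271900.
Difference = 10876 frames; B is ahead of A.

10876 frames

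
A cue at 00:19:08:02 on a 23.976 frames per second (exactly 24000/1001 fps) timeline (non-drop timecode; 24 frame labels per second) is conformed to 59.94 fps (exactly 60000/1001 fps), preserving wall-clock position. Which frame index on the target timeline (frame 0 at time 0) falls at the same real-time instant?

Source frame index: (0×3600 + 19×60 + 8) × 24 + 2 = 27554.
Real time: 27554 / (24000/1001) = 13790777/12000 s.
Target frame: (13790777/12000) × (60000/1001) = 68885.

frame 68885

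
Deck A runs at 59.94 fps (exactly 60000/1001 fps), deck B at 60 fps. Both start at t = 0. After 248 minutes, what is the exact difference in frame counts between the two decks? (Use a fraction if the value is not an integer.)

248 min = 14880 s.
A emits 60000/1001 × 14880 = 892800000/1001 frames; B emits 60 × 14880 = 892800.
Difference = 892800/1001 frames (≈ 891.9081); B is ahead of A.

892800/1001 frames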